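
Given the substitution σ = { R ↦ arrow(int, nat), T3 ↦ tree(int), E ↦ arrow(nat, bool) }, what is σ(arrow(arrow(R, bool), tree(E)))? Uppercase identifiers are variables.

Replace each occurrence of R with arrow(int, nat).
Replace each occurrence of E with arrow(nat, bool).
Result: arrow(arrow(arrow(int, nat), bool), tree(arrow(nat, bool))).

arrow(arrow(arrow(int, nat), bool), tree(arrow(nat, bool)))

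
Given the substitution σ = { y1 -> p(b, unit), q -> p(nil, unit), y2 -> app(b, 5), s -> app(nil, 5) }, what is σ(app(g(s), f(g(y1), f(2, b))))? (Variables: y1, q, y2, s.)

app(g(app(nil, 5)), f(g(p(b, unit)), f(2, b)))

Replace each occurrence of y1 with p(b, unit).
Replace each occurrence of s with app(nil, 5).
Result: app(g(app(nil, 5)), f(g(p(b, unit)), f(2, b))).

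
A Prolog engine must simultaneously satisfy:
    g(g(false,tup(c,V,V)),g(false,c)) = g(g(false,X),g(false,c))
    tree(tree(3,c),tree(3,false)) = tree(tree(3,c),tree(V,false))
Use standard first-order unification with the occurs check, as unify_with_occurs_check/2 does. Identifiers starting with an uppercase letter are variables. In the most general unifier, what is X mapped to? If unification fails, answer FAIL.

Decompose g/2: g(false,tup(c,V,V)) = g(false,X),  g(false,c) = g(false,c).
Decompose g/2: false = false,  tup(c,V,V) = X.
Delete trivial equation false = false.
Bind X := tup(c,V,V); no other remaining equation mentions X.
Delete trivial equation g(false,c) = g(false,c).
Decompose tree/2: tree(3,c) = tree(3,c),  tree(3,false) = tree(V,false).
Delete trivial equation tree(3,c) = tree(3,c).
Decompose tree/2: 3 = V,  false = false.
Bind V := 3; no other remaining equation mentions V. Substituting into the earlier binding gives X := tup(c,3,3).
Delete trivial equation false = false.
MGU = { X -> tup(c,3,3), V -> 3 }, so X -> tup(c,3,3).

tup(c,3,3)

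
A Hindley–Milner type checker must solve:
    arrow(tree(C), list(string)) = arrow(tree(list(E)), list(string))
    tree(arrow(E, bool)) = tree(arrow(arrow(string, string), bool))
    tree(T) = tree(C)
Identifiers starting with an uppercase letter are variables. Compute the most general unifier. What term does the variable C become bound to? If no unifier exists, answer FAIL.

list(arrow(string, string))

Decompose arrow/2: tree(C) = tree(list(E)),  list(string) = list(string).
Decompose tree/1: C = list(E).
Bind C := list(E); substituting into the one remaining equation that mentions C gives: tree(T) = tree(list(E)).
Delete trivial equation list(string) = list(string).
Decompose tree/1: arrow(E, bool) = arrow(arrow(string, string), bool).
Decompose arrow/2: E = arrow(string, string),  bool = bool.
Bind E := arrow(string, string); substituting into the one remaining equation that mentions E gives: tree(T) = tree(list(arrow(string, string))). Substituting into the earlier binding gives C := list(arrow(string, string)).
Delete trivial equation bool = bool.
Decompose tree/1: T = list(arrow(string, string)).
Bind T := list(arrow(string, string)).
MGU = { C -> list(arrow(string, string)), E -> arrow(string, string), T -> list(arrow(string, string)) }, so C -> list(arrow(string, string)).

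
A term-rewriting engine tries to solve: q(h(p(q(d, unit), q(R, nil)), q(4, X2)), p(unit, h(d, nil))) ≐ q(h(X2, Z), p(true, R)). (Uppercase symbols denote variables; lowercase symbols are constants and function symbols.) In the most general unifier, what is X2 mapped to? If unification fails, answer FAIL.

FAIL

Decompose q/2: h(p(q(d, unit), q(R, nil)), q(4, X2)) ≐ h(X2, Z),  p(unit, h(d, nil)) ≐ p(true, R).
Decompose h/2: p(q(d, unit), q(R, nil)) ≐ X2,  q(4, X2) ≐ Z.
Bind X2 := p(q(d, unit), q(R, nil)); substituting into the one remaining equation that mentions X2 gives: q(4, p(q(d, unit), q(R, nil))) ≐ Z.
Bind Z := q(4, p(q(d, unit), q(R, nil))); no other remaining equation mentions Z.
Decompose p/2: unit ≐ true,  h(d, nil) ≐ R.
Clash: constants unit and true differ; no unifier exists.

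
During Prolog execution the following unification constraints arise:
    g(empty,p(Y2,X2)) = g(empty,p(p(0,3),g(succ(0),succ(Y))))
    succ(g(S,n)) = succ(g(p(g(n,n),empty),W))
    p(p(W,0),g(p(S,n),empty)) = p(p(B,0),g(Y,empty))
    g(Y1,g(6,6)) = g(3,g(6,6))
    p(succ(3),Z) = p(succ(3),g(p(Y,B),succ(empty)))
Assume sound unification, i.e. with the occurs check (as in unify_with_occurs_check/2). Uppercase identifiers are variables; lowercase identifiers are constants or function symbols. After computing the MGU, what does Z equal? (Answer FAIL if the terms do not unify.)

Decompose g/2: empty = empty,  p(Y2,X2) = p(p(0,3),g(succ(0),succ(Y))).
Delete trivial equation empty = empty.
Decompose p/2: Y2 = p(0,3),  X2 = g(succ(0),succ(Y)).
Bind Y2 := p(0,3); no other remaining equation mentions Y2.
Bind X2 := g(succ(0),succ(Y)); no other remaining equation mentions X2.
Decompose succ/1: g(S,n) = g(p(g(n,n),empty),W).
Decompose g/2: S = p(g(n,n),empty),  n = W.
Bind S := p(g(n,n),empty); substituting into the one remaining equation that mentions S gives: p(p(W,0),g(p(p(g(n,n),empty),n),empty)) = p(p(B,0),g(Y,empty)).
Bind W := n; substituting into the one remaining equation that mentions W gives: p(p(n,0),g(p(p(g(n,n),empty),n),empty)) = p(p(B,0),g(Y,empty)).
Decompose p/2: p(n,0) = p(B,0),  g(p(p(g(n,n),empty),n),empty) = g(Y,empty).
Decompose p/2: n = B,  0 = 0.
Bind B := n; substituting into the one remaining equation that mentions B gives: p(succ(3),Z) = p(succ(3),g(p(Y,n),succ(empty))).
Delete trivial equation 0 = 0.
Decompose g/2: p(p(g(n,n),empty),n) = Y,  empty = empty.
Bind Y := p(p(g(n,n),empty),n); substituting into the one remaining equation that mentions Y gives: p(succ(3),Z) = p(succ(3),g(p(p(p(g(n,n),empty),n),n),succ(empty))). Substituting into the earlier binding gives X2 := g(succ(0),succ(p(p(g(n,n),empty),n))).
Delete trivial equation empty = empty.
Decompose g/2: Y1 = 3,  g(6,6) = g(6,6).
Bind Y1 := 3; no other remaining equation mentions Y1.
Delete trivial equation g(6,6) = g(6,6).
Decompose p/2: succ(3) = succ(3),  Z = g(p(p(p(g(n,n),empty),n),n),succ(empty)).
Delete trivial equation succ(3) = succ(3).
Bind Z := g(p(p(p(g(n,n),empty),n),n),succ(empty)).
MGU = { Y2 = p(0,3), X2 = g(succ(0),succ(p(p(g(n,n),empty),n))), S = p(g(n,n),empty), W = n, B = n, Y = p(p(g(n,n),empty),n), Y1 = 3, Z = g(p(p(p(g(n,n),empty),n),n),succ(empty)) }, so Z = g(p(p(p(g(n,n),empty),n),n),succ(empty)).

g(p(p(p(g(n,n),empty),n),n),succ(empty))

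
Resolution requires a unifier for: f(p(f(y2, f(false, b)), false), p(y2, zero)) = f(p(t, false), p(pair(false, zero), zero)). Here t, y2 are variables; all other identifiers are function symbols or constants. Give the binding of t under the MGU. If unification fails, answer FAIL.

f(pair(false, zero), f(false, b))

Decompose f/2: p(f(y2, f(false, b)), false) = p(t, false),  p(y2, zero) = p(pair(false, zero), zero).
Decompose p/2: f(y2, f(false, b)) = t,  false = false.
Bind t := f(y2, f(false, b)); no other remaining equation mentions t.
Delete trivial equation false = false.
Decompose p/2: y2 = pair(false, zero),  zero = zero.
Bind y2 := pair(false, zero); no other remaining equation mentions y2. Substituting into the earlier binding gives t := f(pair(false, zero), f(false, b)).
Delete trivial equation zero = zero.
MGU = { t ↦ f(pair(false, zero), f(false, b)), y2 ↦ pair(false, zero) }, so t ↦ f(pair(false, zero), f(false, b)).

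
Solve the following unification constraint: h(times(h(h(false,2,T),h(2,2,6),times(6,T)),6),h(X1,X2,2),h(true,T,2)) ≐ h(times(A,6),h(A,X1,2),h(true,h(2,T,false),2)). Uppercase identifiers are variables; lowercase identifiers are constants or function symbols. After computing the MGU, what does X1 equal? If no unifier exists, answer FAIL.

FAIL

Decompose h/3: times(h(h(false,2,T),h(2,2,6),times(6,T)),6) ≐ times(A,6),  h(X1,X2,2) ≐ h(A,X1,2),  h(true,T,2) ≐ h(true,h(2,T,false),2).
Decompose times/2: h(h(false,2,T),h(2,2,6),times(6,T)) ≐ A,  6 ≐ 6.
Bind A := h(h(false,2,T),h(2,2,6),times(6,T)); substituting into the one remaining equation that mentions A gives: h(X1,X2,2) ≐ h(h(h(false,2,T),h(2,2,6),times(6,T)),X1,2).
Delete trivial equation 6 ≐ 6.
Decompose h/3: X1 ≐ h(h(false,2,T),h(2,2,6),times(6,T)),  X2 ≐ X1,  2 ≐ 2.
Bind X1 := h(h(false,2,T),h(2,2,6),times(6,T)); substituting into the one remaining equation that mentions X1 gives: X2 ≐ h(h(false,2,T),h(2,2,6),times(6,T)).
Bind X2 := h(h(false,2,T),h(2,2,6),times(6,T)); no other remaining equation mentions X2.
Delete trivial equation 2 ≐ 2.
Decompose h/3: true ≐ true,  T ≐ h(2,T,false),  2 ≐ 2.
Delete trivial equation true ≐ true.
Occurs check fails: T occurs in h(2,T,false); the equation T ≐ h(2,T,false) has no finite solution.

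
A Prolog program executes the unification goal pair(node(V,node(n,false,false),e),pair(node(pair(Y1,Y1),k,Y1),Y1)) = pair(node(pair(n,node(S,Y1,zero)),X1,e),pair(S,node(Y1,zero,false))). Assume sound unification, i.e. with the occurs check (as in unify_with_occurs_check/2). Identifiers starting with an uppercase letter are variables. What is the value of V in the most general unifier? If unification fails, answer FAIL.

FAIL

Decompose pair/2: node(V,node(n,false,false),e) = node(pair(n,node(S,Y1,zero)),X1,e),  pair(node(pair(Y1,Y1),k,Y1),Y1) = pair(S,node(Y1,zero,false)).
Decompose node/3: V = pair(n,node(S,Y1,zero)),  node(n,false,false) = X1,  e = e.
Bind V := pair(n,node(S,Y1,zero)); no other remaining equation mentions V.
Bind X1 := node(n,false,false); no other remaining equation mentions X1.
Delete trivial equation e = e.
Decompose pair/2: node(pair(Y1,Y1),k,Y1) = S,  Y1 = node(Y1,zero,false).
Bind S := node(pair(Y1,Y1),k,Y1); no other remaining equation mentions S. Substituting into the earlier binding gives V := pair(n,node(node(pair(Y1,Y1),k,Y1),Y1,zero)).
Occurs check fails: Y1 occurs in node(Y1,zero,false); the equation Y1 = node(Y1,zero,false) has no finite solution.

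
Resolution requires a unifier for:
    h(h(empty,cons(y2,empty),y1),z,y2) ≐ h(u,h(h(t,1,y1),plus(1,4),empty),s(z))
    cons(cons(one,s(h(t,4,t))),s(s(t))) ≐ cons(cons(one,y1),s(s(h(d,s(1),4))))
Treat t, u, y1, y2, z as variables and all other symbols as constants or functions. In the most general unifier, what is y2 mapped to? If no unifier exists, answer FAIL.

s(h(h(h(d,s(1),4),1,s(h(h(d,s(1),4),4,h(d,s(1),4)))),plus(1,4),empty))

Decompose h/3: h(empty,cons(y2,empty),y1) ≐ u,  z ≐ h(h(t,1,y1),plus(1,4),empty),  y2 ≐ s(z).
Bind u := h(empty,cons(y2,empty),y1); no other remaining equation mentions u.
Bind z := h(h(t,1,y1),plus(1,4),empty); substituting into the one remaining equation that mentions z gives: y2 ≐ s(h(h(t,1,y1),plus(1,4),empty)).
Bind y2 := s(h(h(t,1,y1),plus(1,4),empty)); no other remaining equation mentions y2. Substituting into the earlier binding gives u := h(empty,cons(s(h(h(t,1,y1),plus(1,4),empty)),empty),y1).
Decompose cons/2: cons(one,s(h(t,4,t))) ≐ cons(one,y1),  s(s(t)) ≐ s(s(h(d,s(1),4))).
Decompose cons/2: one ≐ one,  s(h(t,4,t)) ≐ y1.
Delete trivial equation one ≐ one.
Bind y1 := s(h(t,4,t)); no other remaining equation mentions y1. Substituting into the earlier bindings gives u := h(empty,cons(s(h(h(t,1,s(h(t,4,t))),plus(1,4),empty)),empty),s(h(t,4,t))), z := h(h(t,1,s(h(t,4,t))),plus(1,4),empty), y2 := s(h(h(t,1,s(h(t,4,t))),plus(1,4),empty)).
Decompose s/1: s(t) ≐ s(h(d,s(1),4)).
Decompose s/1: t ≐ h(d,s(1),4).
Bind t := h(d,s(1),4). Substituting into the earlier bindings gives u := h(empty,cons(s(h(h(h(d,s(1),4),1,s(h(h(d,s(1),4),4,h(d,s(1),4)))),plus(1,4),empty)),empty),s(h(h(d,s(1),4),4,h(d,s(1),4)))), z := h(h(h(d,s(1),4),1,s(h(h(d,s(1),4),4,h(d,s(1),4)))),plus(1,4),empty), y2 := s(h(h(h(d,s(1),4),1,s(h(h(d,s(1),4),4,h(d,s(1),4)))),plus(1,4),empty)), y1 := s(h(h(d,s(1),4),4,h(d,s(1),4))).
MGU = { u ↦ h(empty,cons(s(h(h(h(d,s(1),4),1,s(h(h(d,s(1),4),4,h(d,s(1),4)))),plus(1,4),empty)),empty),s(h(h(d,s(1),4),4,h(d,s(1),4)))), z ↦ h(h(h(d,s(1),4),1,s(h(h(d,s(1),4),4,h(d,s(1),4)))),plus(1,4),empty), y2 ↦ s(h(h(h(d,s(1),4),1,s(h(h(d,s(1),4),4,h(d,s(1),4)))),plus(1,4),empty)), y1 ↦ s(h(h(d,s(1),4),4,h(d,s(1),4))), t ↦ h(d,s(1),4) }, so y2 ↦ s(h(h(h(d,s(1),4),1,s(h(h(d,s(1),4),4,h(d,s(1),4)))),plus(1,4),empty)).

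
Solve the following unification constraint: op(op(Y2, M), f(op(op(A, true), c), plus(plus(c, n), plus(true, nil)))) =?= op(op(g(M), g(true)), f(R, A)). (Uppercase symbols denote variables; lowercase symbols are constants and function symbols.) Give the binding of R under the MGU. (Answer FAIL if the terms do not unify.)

Decompose op/2: op(Y2, M) =?= op(g(M), g(true)),  f(op(op(A, true), c), plus(plus(c, n), plus(true, nil))) =?= f(R, A).
Decompose op/2: Y2 =?= g(M),  M =?= g(true).
Bind Y2 := g(M); no other remaining equation mentions Y2.
Bind M := g(true); no other remaining equation mentions M. Substituting into the earlier binding gives Y2 := g(g(true)).
Decompose f/2: op(op(A, true), c) =?= R,  plus(plus(c, n), plus(true, nil)) =?= A.
Bind R := op(op(A, true), c); no other remaining equation mentions R.
Bind A := plus(plus(c, n), plus(true, nil)). Substituting into the earlier binding gives R := op(op(plus(plus(c, n), plus(true, nil)), true), c).
MGU = { Y2 -> g(g(true)), M -> g(true), R -> op(op(plus(plus(c, n), plus(true, nil)), true), c), A -> plus(plus(c, n), plus(true, nil)) }, so R -> op(op(plus(plus(c, n), plus(true, nil)), true), c).

op(op(plus(plus(c, n), plus(true, nil)), true), c)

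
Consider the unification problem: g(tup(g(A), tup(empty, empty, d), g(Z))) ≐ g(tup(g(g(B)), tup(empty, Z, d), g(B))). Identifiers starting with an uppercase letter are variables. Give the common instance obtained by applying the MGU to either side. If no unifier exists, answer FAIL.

Decompose g/1: tup(g(A), tup(empty, empty, d), g(Z)) ≐ tup(g(g(B)), tup(empty, Z, d), g(B)).
Decompose tup/3: g(A) ≐ g(g(B)),  tup(empty, empty, d) ≐ tup(empty, Z, d),  g(Z) ≐ g(B).
Decompose g/1: A ≐ g(B).
Bind A := g(B); no other remaining equation mentions A.
Decompose tup/3: empty ≐ empty,  empty ≐ Z,  d ≐ d.
Delete trivial equation empty ≐ empty.
Bind Z := empty; substituting into the one remaining equation that mentions Z gives: g(empty) ≐ g(B).
Delete trivial equation d ≐ d.
Decompose g/1: empty ≐ B.
Bind B := empty. Substituting into the earlier binding gives A := g(empty).
Applying the MGU to either side gives g(tup(g(g(empty)), tup(empty, empty, d), g(empty))).

g(tup(g(g(empty)), tup(empty, empty, d), g(empty)))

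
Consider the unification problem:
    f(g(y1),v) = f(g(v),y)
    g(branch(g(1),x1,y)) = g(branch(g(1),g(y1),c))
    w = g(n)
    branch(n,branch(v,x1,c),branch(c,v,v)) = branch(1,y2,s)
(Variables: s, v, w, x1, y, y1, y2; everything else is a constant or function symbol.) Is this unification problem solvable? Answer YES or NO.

NO

Decompose f/2: g(y1) = g(v),  v = y.
Decompose g/1: y1 = v.
Bind y1 := v; substituting into the one remaining equation that mentions y1 gives: g(branch(g(1),x1,y)) = g(branch(g(1),g(v),c)).
Bind v := y; substituting into the 2 remaining equations that mention v gives: g(branch(g(1),x1,y)) = g(branch(g(1),g(y),c)),  branch(n,branch(y,x1,c),branch(c,y,y)) = branch(1,y2,s). Substituting into the earlier binding gives y1 := y.
Decompose g/1: branch(g(1),x1,y) = branch(g(1),g(y),c).
Decompose branch/3: g(1) = g(1),  x1 = g(y),  y = c.
Delete trivial equation g(1) = g(1).
Bind x1 := g(y); substituting into the one remaining equation that mentions x1 gives: branch(n,branch(y,g(y),c),branch(c,y,y)) = branch(1,y2,s).
Bind y := c; substituting into the one remaining equation that mentions y gives: branch(n,branch(c,g(c),c),branch(c,c,c)) = branch(1,y2,s). Substituting into the earlier bindings gives y1 := c, v := c, x1 := g(c).
Bind w := g(n); no other remaining equation mentions w.
Decompose branch/3: n = 1,  branch(c,g(c),c) = y2,  branch(c,c,c) = s.
Clash: constants n and 1 differ; no unifier exists.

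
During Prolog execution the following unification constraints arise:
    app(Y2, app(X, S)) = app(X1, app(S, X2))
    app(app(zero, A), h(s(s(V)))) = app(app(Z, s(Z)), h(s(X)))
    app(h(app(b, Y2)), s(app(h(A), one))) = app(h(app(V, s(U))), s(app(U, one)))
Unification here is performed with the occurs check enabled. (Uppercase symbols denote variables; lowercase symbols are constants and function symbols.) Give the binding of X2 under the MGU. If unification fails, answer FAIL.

s(b)

Decompose app/2: Y2 = X1,  app(X, S) = app(S, X2).
Bind Y2 := X1; substituting into the one remaining equation that mentions Y2 gives: app(h(app(b, X1)), s(app(h(A), one))) = app(h(app(V, s(U))), s(app(U, one))).
Decompose app/2: X = S,  S = X2.
Bind X := S; substituting into the one remaining equation that mentions X gives: app(app(zero, A), h(s(s(V)))) = app(app(Z, s(Z)), h(s(S))).
Bind S := X2; substituting into the one remaining equation that mentions S gives: app(app(zero, A), h(s(s(V)))) = app(app(Z, s(Z)), h(s(X2))). Substituting into the earlier binding gives X := X2.
Decompose app/2: app(zero, A) = app(Z, s(Z)),  h(s(s(V))) = h(s(X2)).
Decompose app/2: zero = Z,  A = s(Z).
Bind Z := zero; substituting into the one remaining equation that mentions Z gives: A = s(zero).
Bind A := s(zero); substituting into the one remaining equation that mentions A gives: app(h(app(b, X1)), s(app(h(s(zero)), one))) = app(h(app(V, s(U))), s(app(U, one))).
Decompose h/1: s(s(V)) = s(X2).
Decompose s/1: s(V) = X2.
Bind X2 := s(V); no other remaining equation mentions X2. Substituting into the earlier bindings gives X := s(V), S := s(V).
Decompose app/2: h(app(b, X1)) = h(app(V, s(U))),  s(app(h(s(zero)), one)) = s(app(U, one)).
Decompose h/1: app(b, X1) = app(V, s(U)).
Decompose app/2: b = V,  X1 = s(U).
Bind V := b; no other remaining equation mentions V. Substituting into the earlier bindings gives X := s(b), S := s(b), X2 := s(b).
Bind X1 := s(U); no other remaining equation mentions X1. Substituting into the earlier binding gives Y2 := s(U).
Decompose s/1: app(h(s(zero)), one) = app(U, one).
Decompose app/2: h(s(zero)) = U,  one = one.
Bind U := h(s(zero)); no other remaining equation mentions U. Substituting into the earlier bindings gives Y2 := s(h(s(zero))), X1 := s(h(s(zero))).
Delete trivial equation one = one.
MGU = { Y2 = s(h(s(zero))), X = s(b), S = s(b), Z = zero, A = s(zero), X2 = s(b), V = b, X1 = s(h(s(zero))), U = h(s(zero)) }, so X2 = s(b).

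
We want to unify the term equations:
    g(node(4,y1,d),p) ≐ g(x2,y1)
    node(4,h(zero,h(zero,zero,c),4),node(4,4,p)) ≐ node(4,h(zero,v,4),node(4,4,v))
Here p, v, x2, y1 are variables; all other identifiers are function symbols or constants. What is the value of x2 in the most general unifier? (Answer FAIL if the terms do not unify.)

node(4,h(zero,zero,c),d)

Decompose g/2: node(4,y1,d) ≐ x2,  p ≐ y1.
Bind x2 := node(4,y1,d); no other remaining equation mentions x2.
Bind p := y1; substituting into the remaining equation gives: node(4,h(zero,h(zero,zero,c),4),node(4,4,y1)) ≐ node(4,h(zero,v,4),node(4,4,v)).
Decompose node/3: 4 ≐ 4,  h(zero,h(zero,zero,c),4) ≐ h(zero,v,4),  node(4,4,y1) ≐ node(4,4,v).
Delete trivial equation 4 ≐ 4.
Decompose h/3: zero ≐ zero,  h(zero,zero,c) ≐ v,  4 ≐ 4.
Delete trivial equation zero ≐ zero.
Bind v := h(zero,zero,c); substituting into the one remaining equation that mentions v gives: node(4,4,y1) ≐ node(4,4,h(zero,zero,c)).
Delete trivial equation 4 ≐ 4.
Decompose node/3: 4 ≐ 4,  4 ≐ 4,  y1 ≐ h(zero,zero,c).
Delete trivial equation 4 ≐ 4.
Delete trivial equation 4 ≐ 4.
Bind y1 := h(zero,zero,c). Substituting into the earlier bindings gives x2 := node(4,h(zero,zero,c),d), p := h(zero,zero,c).
MGU = { x2 -> node(4,h(zero,zero,c),d), p -> h(zero,zero,c), v -> h(zero,zero,c), y1 -> h(zero,zero,c) }, so x2 -> node(4,h(zero,zero,c),d).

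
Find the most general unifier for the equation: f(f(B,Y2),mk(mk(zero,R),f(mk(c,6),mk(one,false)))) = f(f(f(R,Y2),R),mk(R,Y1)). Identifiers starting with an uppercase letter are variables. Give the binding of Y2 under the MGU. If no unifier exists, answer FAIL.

Decompose f/2: f(B,Y2) = f(f(R,Y2),R),  mk(mk(zero,R),f(mk(c,6),mk(one,false))) = mk(R,Y1).
Decompose f/2: B = f(R,Y2),  Y2 = R.
Bind B := f(R,Y2); no other remaining equation mentions B.
Bind Y2 := R; no other remaining equation mentions Y2. Substituting into the earlier binding gives B := f(R,R).
Decompose mk/2: mk(zero,R) = R,  f(mk(c,6),mk(one,false)) = Y1.
Occurs check fails: R occurs in mk(zero,R); the equation R = mk(zero,R) has no finite solution.

FAIL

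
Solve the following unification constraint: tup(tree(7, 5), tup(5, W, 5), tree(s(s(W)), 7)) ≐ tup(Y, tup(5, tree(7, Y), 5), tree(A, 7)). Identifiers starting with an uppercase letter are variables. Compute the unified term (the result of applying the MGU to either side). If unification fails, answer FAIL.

Decompose tup/3: tree(7, 5) ≐ Y,  tup(5, W, 5) ≐ tup(5, tree(7, Y), 5),  tree(s(s(W)), 7) ≐ tree(A, 7).
Bind Y := tree(7, 5); substituting into the one remaining equation that mentions Y gives: tup(5, W, 5) ≐ tup(5, tree(7, tree(7, 5)), 5).
Decompose tup/3: 5 ≐ 5,  W ≐ tree(7, tree(7, 5)),  5 ≐ 5.
Delete trivial equation 5 ≐ 5.
Bind W := tree(7, tree(7, 5)); substituting into the one remaining equation that mentions W gives: tree(s(s(tree(7, tree(7, 5)))), 7) ≐ tree(A, 7).
Delete trivial equation 5 ≐ 5.
Decompose tree/2: s(s(tree(7, tree(7, 5)))) ≐ A,  7 ≐ 7.
Bind A := s(s(tree(7, tree(7, 5)))); no other remaining equation mentions A.
Delete trivial equation 7 ≐ 7.
Applying the MGU to either side gives tup(tree(7, 5), tup(5, tree(7, tree(7, 5)), 5), tree(s(s(tree(7, tree(7, 5)))), 7)).

tup(tree(7, 5), tup(5, tree(7, tree(7, 5)), 5), tree(s(s(tree(7, tree(7, 5)))), 7))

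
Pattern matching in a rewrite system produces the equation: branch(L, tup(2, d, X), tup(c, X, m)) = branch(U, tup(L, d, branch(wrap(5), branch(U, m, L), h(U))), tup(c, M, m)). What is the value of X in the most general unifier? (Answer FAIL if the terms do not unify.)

Decompose branch/3: L = U,  tup(2, d, X) = tup(L, d, branch(wrap(5), branch(U, m, L), h(U))),  tup(c, X, m) = tup(c, M, m).
Bind L := U; substituting into the one remaining equation that mentions L gives: tup(2, d, X) = tup(U, d, branch(wrap(5), branch(U, m, U), h(U))).
Decompose tup/3: 2 = U,  d = d,  X = branch(wrap(5), branch(U, m, U), h(U)).
Bind U := 2; substituting into the one remaining equation that mentions U gives: X = branch(wrap(5), branch(2, m, 2), h(2)). Substituting into the earlier binding gives L := 2.
Delete trivial equation d = d.
Bind X := branch(wrap(5), branch(2, m, 2), h(2)); substituting into the remaining equation gives: tup(c, branch(wrap(5), branch(2, m, 2), h(2)), m) = tup(c, M, m).
Decompose tup/3: c = c,  branch(wrap(5), branch(2, m, 2), h(2)) = M,  m = m.
Delete trivial equation c = c.
Bind M := branch(wrap(5), branch(2, m, 2), h(2)); no other remaining equation mentions M.
Delete trivial equation m = m.
MGU = { L ↦ 2, U ↦ 2, X ↦ branch(wrap(5), branch(2, m, 2), h(2)), M ↦ branch(wrap(5), branch(2, m, 2), h(2)) }, so X ↦ branch(wrap(5), branch(2, m, 2), h(2)).

branch(wrap(5), branch(2, m, 2), h(2))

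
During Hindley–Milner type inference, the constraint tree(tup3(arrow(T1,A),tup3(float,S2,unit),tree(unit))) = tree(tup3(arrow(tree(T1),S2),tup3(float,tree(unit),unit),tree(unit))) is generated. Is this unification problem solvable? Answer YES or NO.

NO

Decompose tree/1: tup3(arrow(T1,A),tup3(float,S2,unit),tree(unit)) = tup3(arrow(tree(T1),S2),tup3(float,tree(unit),unit),tree(unit)).
Decompose tup3/3: arrow(T1,A) = arrow(tree(T1),S2),  tup3(float,S2,unit) = tup3(float,tree(unit),unit),  tree(unit) = tree(unit).
Decompose arrow/2: T1 = tree(T1),  A = S2.
Occurs check fails: T1 occurs in tree(T1); the equation T1 = tree(T1) has no finite solution.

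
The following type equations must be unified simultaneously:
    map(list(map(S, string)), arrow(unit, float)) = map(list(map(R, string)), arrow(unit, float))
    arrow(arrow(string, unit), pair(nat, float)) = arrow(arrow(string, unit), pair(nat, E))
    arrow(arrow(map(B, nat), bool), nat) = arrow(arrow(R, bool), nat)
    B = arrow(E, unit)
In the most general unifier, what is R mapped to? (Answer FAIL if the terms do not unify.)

Decompose map/2: list(map(S, string)) = list(map(R, string)),  arrow(unit, float) = arrow(unit, float).
Decompose list/1: map(S, string) = map(R, string).
Decompose map/2: S = R,  string = string.
Bind S := R; no other remaining equation mentions S.
Delete trivial equation string = string.
Delete trivial equation arrow(unit, float) = arrow(unit, float).
Decompose arrow/2: arrow(string, unit) = arrow(string, unit),  pair(nat, float) = pair(nat, E).
Delete trivial equation arrow(string, unit) = arrow(string, unit).
Decompose pair/2: nat = nat,  float = E.
Delete trivial equation nat = nat.
Bind E := float; substituting into the one remaining equation that mentions E gives: B = arrow(float, unit).
Decompose arrow/2: arrow(map(B, nat), bool) = arrow(R, bool),  nat = nat.
Decompose arrow/2: map(B, nat) = R,  bool = bool.
Bind R := map(B, nat); no other remaining equation mentions R. Substituting into the earlier binding gives S := map(B, nat).
Delete trivial equation bool = bool.
Delete trivial equation nat = nat.
Bind B := arrow(float, unit). Substituting into the earlier bindings gives S := map(arrow(float, unit), nat), R := map(arrow(float, unit), nat).
MGU = { S -> map(arrow(float, unit), nat), E -> float, R -> map(arrow(float, unit), nat), B -> arrow(float, unit) }, so R -> map(arrow(float, unit), nat).

map(arrow(float, unit), nat)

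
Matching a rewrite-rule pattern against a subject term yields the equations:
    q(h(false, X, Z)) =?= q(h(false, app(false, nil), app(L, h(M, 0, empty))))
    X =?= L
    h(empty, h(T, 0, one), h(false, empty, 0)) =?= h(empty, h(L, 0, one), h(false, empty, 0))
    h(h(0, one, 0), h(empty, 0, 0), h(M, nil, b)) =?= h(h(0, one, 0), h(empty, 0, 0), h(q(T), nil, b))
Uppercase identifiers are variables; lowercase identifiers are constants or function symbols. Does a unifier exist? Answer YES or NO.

Decompose q/1: h(false, X, Z) =?= h(false, app(false, nil), app(L, h(M, 0, empty))).
Decompose h/3: false =?= false,  X =?= app(false, nil),  Z =?= app(L, h(M, 0, empty)).
Delete trivial equation false =?= false.
Bind X := app(false, nil); substituting into the one remaining equation that mentions X gives: app(false, nil) =?= L.
Bind Z := app(L, h(M, 0, empty)); no other remaining equation mentions Z.
Bind L := app(false, nil); substituting into the one remaining equation that mentions L gives: h(empty, h(T, 0, one), h(false, empty, 0)) =?= h(empty, h(app(false, nil), 0, one), h(false, empty, 0)). Substituting into the earlier binding gives Z := app(app(false, nil), h(M, 0, empty)).
Decompose h/3: empty =?= empty,  h(T, 0, one) =?= h(app(false, nil), 0, one),  h(false, empty, 0) =?= h(false, empty, 0).
Delete trivial equation empty =?= empty.
Decompose h/3: T =?= app(false, nil),  0 =?= 0,  one =?= one.
Bind T := app(false, nil); substituting into the one remaining equation that mentions T gives: h(h(0, one, 0), h(empty, 0, 0), h(M, nil, b)) =?= h(h(0, one, 0), h(empty, 0, 0), h(q(app(false, nil)), nil, b)).
Delete trivial equation 0 =?= 0.
Delete trivial equation one =?= one.
Delete trivial equation h(false, empty, 0) =?= h(false, empty, 0).
Decompose h/3: h(0, one, 0) =?= h(0, one, 0),  h(empty, 0, 0) =?= h(empty, 0, 0),  h(M, nil, b) =?= h(q(app(false, nil)), nil, b).
Delete trivial equation h(0, one, 0) =?= h(0, one, 0).
Delete trivial equation h(empty, 0, 0) =?= h(empty, 0, 0).
Decompose h/3: M =?= q(app(false, nil)),  nil =?= nil,  b =?= b.
Bind M := q(app(false, nil)); no other remaining equation mentions M. Substituting into the earlier binding gives Z := app(app(false, nil), h(q(app(false, nil)), 0, empty)).
Delete trivial equation nil =?= nil.
Delete trivial equation b =?= b.
No equations remain and no clash or occurs-check failure arose, so a unifier exists.

YES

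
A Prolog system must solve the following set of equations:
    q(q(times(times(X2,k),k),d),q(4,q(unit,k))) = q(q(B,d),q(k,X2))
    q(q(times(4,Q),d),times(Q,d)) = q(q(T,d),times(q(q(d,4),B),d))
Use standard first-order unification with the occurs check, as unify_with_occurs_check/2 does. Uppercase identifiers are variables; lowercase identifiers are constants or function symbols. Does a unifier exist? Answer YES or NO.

NO

Decompose q/2: q(times(times(X2,k),k),d) = q(B,d),  q(4,q(unit,k)) = q(k,X2).
Decompose q/2: times(times(X2,k),k) = B,  d = d.
Bind B := times(times(X2,k),k); substituting into the one remaining equation that mentions B gives: q(q(times(4,Q),d),times(Q,d)) = q(q(T,d),times(q(q(d,4),times(times(X2,k),k)),d)).
Delete trivial equation d = d.
Decompose q/2: 4 = k,  q(unit,k) = X2.
Clash: constants 4 and k differ; no unifier exists.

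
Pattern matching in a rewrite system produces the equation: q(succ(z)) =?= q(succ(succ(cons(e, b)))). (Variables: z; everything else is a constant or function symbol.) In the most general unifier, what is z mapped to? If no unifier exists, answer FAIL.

Decompose q/1: succ(z) =?= succ(succ(cons(e, b))).
Decompose succ/1: z =?= succ(cons(e, b)).
Bind z := succ(cons(e, b)).
MGU = { z := succ(cons(e, b)) }, so z := succ(cons(e, b)).

succ(cons(e, b))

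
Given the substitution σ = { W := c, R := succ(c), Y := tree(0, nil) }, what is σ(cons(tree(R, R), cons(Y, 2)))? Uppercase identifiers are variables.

Replace each occurrence of R with succ(c).
Replace each occurrence of Y with tree(0, nil).
Result: cons(tree(succ(c), succ(c)), cons(tree(0, nil), 2)).

cons(tree(succ(c), succ(c)), cons(tree(0, nil), 2))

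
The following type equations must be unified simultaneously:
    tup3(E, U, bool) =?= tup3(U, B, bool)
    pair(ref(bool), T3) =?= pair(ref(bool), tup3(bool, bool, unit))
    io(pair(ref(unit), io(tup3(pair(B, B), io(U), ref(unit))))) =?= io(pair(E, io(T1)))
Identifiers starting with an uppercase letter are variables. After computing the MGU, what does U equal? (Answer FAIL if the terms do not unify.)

ref(unit)

Decompose tup3/3: E =?= U,  U =?= B,  bool =?= bool.
Bind E := U; substituting into the one remaining equation that mentions E gives: io(pair(ref(unit), io(tup3(pair(B, B), io(U), ref(unit))))) =?= io(pair(U, io(T1))).
Bind U := B; substituting into the one remaining equation that mentions U gives: io(pair(ref(unit), io(tup3(pair(B, B), io(B), ref(unit))))) =?= io(pair(B, io(T1))). Substituting into the earlier binding gives E := B.
Delete trivial equation bool =?= bool.
Decompose pair/2: ref(bool) =?= ref(bool),  T3 =?= tup3(bool, bool, unit).
Delete trivial equation ref(bool) =?= ref(bool).
Bind T3 := tup3(bool, bool, unit); no other remaining equation mentions T3.
Decompose io/1: pair(ref(unit), io(tup3(pair(B, B), io(B), ref(unit)))) =?= pair(B, io(T1)).
Decompose pair/2: ref(unit) =?= B,  io(tup3(pair(B, B), io(B), ref(unit))) =?= io(T1).
Bind B := ref(unit); substituting into the remaining equation gives: io(tup3(pair(ref(unit), ref(unit)), io(ref(unit)), ref(unit))) =?= io(T1). Substituting into the earlier bindings gives E := ref(unit), U := ref(unit).
Decompose io/1: tup3(pair(ref(unit), ref(unit)), io(ref(unit)), ref(unit)) =?= T1.
Bind T1 := tup3(pair(ref(unit), ref(unit)), io(ref(unit)), ref(unit)).
MGU = { E ↦ ref(unit), U ↦ ref(unit), T3 ↦ tup3(bool, bool, unit), B ↦ ref(unit), T1 ↦ tup3(pair(ref(unit), ref(unit)), io(ref(unit)), ref(unit)) }, so U ↦ ref(unit).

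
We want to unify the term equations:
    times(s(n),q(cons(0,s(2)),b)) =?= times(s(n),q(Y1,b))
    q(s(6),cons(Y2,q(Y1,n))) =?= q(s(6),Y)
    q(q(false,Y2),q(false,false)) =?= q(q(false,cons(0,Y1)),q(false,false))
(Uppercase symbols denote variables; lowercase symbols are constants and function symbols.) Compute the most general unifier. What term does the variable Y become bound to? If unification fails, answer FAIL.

cons(cons(0,cons(0,s(2))),q(cons(0,s(2)),n))

Decompose times/2: s(n) =?= s(n),  q(cons(0,s(2)),b) =?= q(Y1,b).
Delete trivial equation s(n) =?= s(n).
Decompose q/2: cons(0,s(2)) =?= Y1,  b =?= b.
Bind Y1 := cons(0,s(2)); substituting into the 2 remaining equations that mention Y1 gives: q(s(6),cons(Y2,q(cons(0,s(2)),n))) =?= q(s(6),Y),  q(q(false,Y2),q(false,false)) =?= q(q(false,cons(0,cons(0,s(2)))),q(false,false)).
Delete trivial equation b =?= b.
Decompose q/2: s(6) =?= s(6),  cons(Y2,q(cons(0,s(2)),n)) =?= Y.
Delete trivial equation s(6) =?= s(6).
Bind Y := cons(Y2,q(cons(0,s(2)),n)); no other remaining equation mentions Y.
Decompose q/2: q(false,Y2) =?= q(false,cons(0,cons(0,s(2)))),  q(false,false) =?= q(false,false).
Decompose q/2: false =?= false,  Y2 =?= cons(0,cons(0,s(2))).
Delete trivial equation false =?= false.
Bind Y2 := cons(0,cons(0,s(2))); no other remaining equation mentions Y2. Substituting into the earlier binding gives Y := cons(cons(0,cons(0,s(2))),q(cons(0,s(2)),n)).
Delete trivial equation q(false,false) =?= q(false,false).
MGU = { Y1 ↦ cons(0,s(2)), Y ↦ cons(cons(0,cons(0,s(2))),q(cons(0,s(2)),n)), Y2 ↦ cons(0,cons(0,s(2))) }, so Y ↦ cons(cons(0,cons(0,s(2))),q(cons(0,s(2)),n)).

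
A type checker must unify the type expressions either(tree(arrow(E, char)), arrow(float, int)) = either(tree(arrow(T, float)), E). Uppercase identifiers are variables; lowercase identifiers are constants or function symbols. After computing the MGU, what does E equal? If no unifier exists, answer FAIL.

FAIL

Decompose either/2: tree(arrow(E, char)) = tree(arrow(T, float)),  arrow(float, int) = E.
Decompose tree/1: arrow(E, char) = arrow(T, float).
Decompose arrow/2: E = T,  char = float.
Bind E := T; substituting into the one remaining equation that mentions E gives: arrow(float, int) = T.
Clash: constants char and float differ; no unifier exists.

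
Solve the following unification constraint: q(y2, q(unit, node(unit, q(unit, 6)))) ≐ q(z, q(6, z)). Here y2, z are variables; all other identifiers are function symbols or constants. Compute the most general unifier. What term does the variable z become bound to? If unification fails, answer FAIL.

FAIL

Decompose q/2: y2 ≐ z,  q(unit, node(unit, q(unit, 6))) ≐ q(6, z).
Bind y2 := z; no other remaining equation mentions y2.
Decompose q/2: unit ≐ 6,  node(unit, q(unit, 6)) ≐ z.
Clash: constants unit and 6 differ; no unifier exists.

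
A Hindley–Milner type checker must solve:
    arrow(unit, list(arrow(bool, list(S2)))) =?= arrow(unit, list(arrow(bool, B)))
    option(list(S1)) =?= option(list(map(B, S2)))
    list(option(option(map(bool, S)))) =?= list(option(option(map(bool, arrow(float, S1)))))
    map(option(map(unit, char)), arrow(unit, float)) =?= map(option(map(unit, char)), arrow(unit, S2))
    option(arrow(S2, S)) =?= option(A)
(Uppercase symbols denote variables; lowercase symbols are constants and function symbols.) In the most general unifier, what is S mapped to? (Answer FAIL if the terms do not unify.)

arrow(float, map(list(float), float))

Decompose arrow/2: unit =?= unit,  list(arrow(bool, list(S2))) =?= list(arrow(bool, B)).
Delete trivial equation unit =?= unit.
Decompose list/1: arrow(bool, list(S2)) =?= arrow(bool, B).
Decompose arrow/2: bool =?= bool,  list(S2) =?= B.
Delete trivial equation bool =?= bool.
Bind B := list(S2); substituting into the one remaining equation that mentions B gives: option(list(S1)) =?= option(list(map(list(S2), S2))).
Decompose option/1: list(S1) =?= list(map(list(S2), S2)).
Decompose list/1: S1 =?= map(list(S2), S2).
Bind S1 := map(list(S2), S2); substituting into the one remaining equation that mentions S1 gives: list(option(option(map(bool, S)))) =?= list(option(option(map(bool, arrow(float, map(list(S2), S2)))))).
Decompose list/1: option(option(map(bool, S))) =?= option(option(map(bool, arrow(float, map(list(S2), S2))))).
Decompose option/1: option(map(bool, S)) =?= option(map(bool, arrow(float, map(list(S2), S2)))).
Decompose option/1: map(bool, S) =?= map(bool, arrow(float, map(list(S2), S2))).
Decompose map/2: bool =?= bool,  S =?= arrow(float, map(list(S2), S2)).
Delete trivial equation bool =?= bool.
Bind S := arrow(float, map(list(S2), S2)); substituting into the one remaining equation that mentions S gives: option(arrow(S2, arrow(float, map(list(S2), S2)))) =?= option(A).
Decompose map/2: option(map(unit, char)) =?= option(map(unit, char)),  arrow(unit, float) =?= arrow(unit, S2).
Delete trivial equation option(map(unit, char)) =?= option(map(unit, char)).
Decompose arrow/2: unit =?= unit,  float =?= S2.
Delete trivial equation unit =?= unit.
Bind S2 := float; substituting into the remaining equation gives: option(arrow(float, arrow(float, map(list(float), float)))) =?= option(A). Substituting into the earlier bindings gives B := list(float), S1 := map(list(float), float), S := arrow(float, map(list(float), float)).
Decompose option/1: arrow(float, arrow(float, map(list(float), float))) =?= A.
Bind A := arrow(float, arrow(float, map(list(float), float))).
MGU = { B := list(float), S1 := map(list(float), float), S := arrow(float, map(list(float), float)), S2 := float, A := arrow(float, arrow(float, map(list(float), float))) }, so S := arrow(float, map(list(float), float)).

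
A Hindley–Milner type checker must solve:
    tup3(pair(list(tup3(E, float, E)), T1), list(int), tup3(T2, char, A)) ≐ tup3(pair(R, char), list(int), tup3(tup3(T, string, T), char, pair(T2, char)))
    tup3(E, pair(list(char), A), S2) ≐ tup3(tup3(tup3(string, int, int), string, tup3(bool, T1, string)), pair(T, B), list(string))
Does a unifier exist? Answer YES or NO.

Decompose tup3/3: pair(list(tup3(E, float, E)), T1) ≐ pair(R, char),  list(int) ≐ list(int),  tup3(T2, char, A) ≐ tup3(tup3(T, string, T), char, pair(T2, char)).
Decompose pair/2: list(tup3(E, float, E)) ≐ R,  T1 ≐ char.
Bind R := list(tup3(E, float, E)); no other remaining equation mentions R.
Bind T1 := char; substituting into the one remaining equation that mentions T1 gives: tup3(E, pair(list(char), A), S2) ≐ tup3(tup3(tup3(string, int, int), string, tup3(bool, char, string)), pair(T, B), list(string)).
Delete trivial equation list(int) ≐ list(int).
Decompose tup3/3: T2 ≐ tup3(T, string, T),  char ≐ char,  A ≐ pair(T2, char).
Bind T2 := tup3(T, string, T); substituting into the one remaining equation that mentions T2 gives: A ≐ pair(tup3(T, string, T), char).
Delete trivial equation char ≐ char.
Bind A := pair(tup3(T, string, T), char); substituting into the remaining equation gives: tup3(E, pair(list(char), pair(tup3(T, string, T), char)), S2) ≐ tup3(tup3(tup3(string, int, int), string, tup3(bool, char, string)), pair(T, B), list(string)).
Decompose tup3/3: E ≐ tup3(tup3(string, int, int), string, tup3(bool, char, string)),  pair(list(char), pair(tup3(T, string, T), char)) ≐ pair(T, B),  S2 ≐ list(string).
Bind E := tup3(tup3(string, int, int), string, tup3(bool, char, string)); no other remaining equation mentions E. Substituting into the earlier binding gives R := list(tup3(tup3(tup3(string, int, int), string, tup3(bool, char, string)), float, tup3(tup3(string, int, int), string, tup3(bool, char, string)))).
Decompose pair/2: list(char) ≐ T,  pair(tup3(T, string, T), char) ≐ B.
Bind T := list(char); substituting into the one remaining equation that mentions T gives: pair(tup3(list(char), string, list(char)), char) ≐ B. Substituting into the earlier bindings gives T2 := tup3(list(char), string, list(char)), A := pair(tup3(list(char), string, list(char)), char).
Bind B := pair(tup3(list(char), string, list(char)), char); no other remaining equation mentions B.
Bind S2 := list(string).
No equations remain and no clash or occurs-check failure arose, so a unifier exists.

YES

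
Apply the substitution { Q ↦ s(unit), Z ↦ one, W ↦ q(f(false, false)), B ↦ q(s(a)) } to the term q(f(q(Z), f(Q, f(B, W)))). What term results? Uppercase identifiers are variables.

q(f(q(one), f(s(unit), f(q(s(a)), q(f(false, false))))))

Replace each occurrence of Q with s(unit).
Replace each occurrence of Z with one.
Replace each occurrence of W with q(f(false, false)).
Replace each occurrence of B with q(s(a)).
Result: q(f(q(one), f(s(unit), f(q(s(a)), q(f(false, false)))))).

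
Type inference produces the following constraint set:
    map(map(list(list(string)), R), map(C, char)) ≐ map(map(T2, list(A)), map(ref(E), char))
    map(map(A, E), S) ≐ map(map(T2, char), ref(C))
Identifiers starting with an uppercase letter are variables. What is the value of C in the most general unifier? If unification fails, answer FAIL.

ref(char)

Decompose map/2: map(list(list(string)), R) ≐ map(T2, list(A)),  map(C, char) ≐ map(ref(E), char).
Decompose map/2: list(list(string)) ≐ T2,  R ≐ list(A).
Bind T2 := list(list(string)); substituting into the one remaining equation that mentions T2 gives: map(map(A, E), S) ≐ map(map(list(list(string)), char), ref(C)).
Bind R := list(A); no other remaining equation mentions R.
Decompose map/2: C ≐ ref(E),  char ≐ char.
Bind C := ref(E); substituting into the one remaining equation that mentions C gives: map(map(A, E), S) ≐ map(map(list(list(string)), char), ref(ref(E))).
Delete trivial equation char ≐ char.
Decompose map/2: map(A, E) ≐ map(list(list(string)), char),  S ≐ ref(ref(E)).
Decompose map/2: A ≐ list(list(string)),  E ≐ char.
Bind A := list(list(string)); no other remaining equation mentions A. Substituting into the earlier binding gives R := list(list(list(string))).
Bind E := char; substituting into the remaining equation gives: S ≐ ref(ref(char)). Substituting into the earlier binding gives C := ref(char).
Bind S := ref(ref(char)).
MGU = { T2 ↦ list(list(string)), R ↦ list(list(list(string))), C ↦ ref(char), A ↦ list(list(string)), E ↦ char, S ↦ ref(ref(char)) }, so C ↦ ref(char).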